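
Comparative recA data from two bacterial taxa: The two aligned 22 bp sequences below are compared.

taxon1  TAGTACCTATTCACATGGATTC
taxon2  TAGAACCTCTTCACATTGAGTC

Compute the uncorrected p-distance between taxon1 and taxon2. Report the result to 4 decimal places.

0.1818

The sequences differ at 4 of 22 positions (sites 4, 9, 17, 20).
p = 4/22 = 0.181818… ≈ 0.1818 (to 4 d.p.).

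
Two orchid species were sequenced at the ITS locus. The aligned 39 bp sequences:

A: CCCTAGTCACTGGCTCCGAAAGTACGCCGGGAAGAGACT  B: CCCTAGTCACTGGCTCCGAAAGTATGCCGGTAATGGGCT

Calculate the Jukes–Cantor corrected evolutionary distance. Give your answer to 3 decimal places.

The sequences differ at 5 of 39 sites (25, 31, 34, 35, 37), so p = 5/39 ≈ 0.128205.
d = −(3/4) ln(1 − 4p/3) = −0.75 ln(1 − 0.17094) = −0.75 ln(0.82906)
  = −0.75 × (-0.187463) = 0.140597 substitutions/site.

0.141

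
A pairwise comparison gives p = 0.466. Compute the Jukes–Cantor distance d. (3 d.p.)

d = −(3/4) ln(1 − 4p/3) = −0.75 ln(1 − 0.621333) = −0.75 ln(0.378667)
  = −0.75 × (-0.971098) = 0.728324 substitutions/site.

0.728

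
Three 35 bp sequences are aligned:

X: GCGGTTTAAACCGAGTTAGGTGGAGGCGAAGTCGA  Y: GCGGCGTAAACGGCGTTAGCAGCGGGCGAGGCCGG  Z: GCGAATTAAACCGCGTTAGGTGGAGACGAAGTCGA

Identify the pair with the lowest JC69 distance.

X and Z

X–Y: 11/35 differ, p = 0.314, d = 0.407.
X–Z: 4/35 differ, p = 0.114, d = 0.124.
Y–Z: 12/35 differ, p = 0.343, d = 0.458.
The smallest distance is between X and Z.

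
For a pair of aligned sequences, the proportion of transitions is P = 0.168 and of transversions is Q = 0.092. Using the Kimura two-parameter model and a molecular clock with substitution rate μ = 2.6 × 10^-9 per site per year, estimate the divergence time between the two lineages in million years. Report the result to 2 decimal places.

Under the Kimura two-parameter model, d = −½ ln(1 − 2P − Q) − ¼ ln(1 − 2Q).
1 − 2P − Q = 0.572, giving −½ ln(0.572) = 0.279308.
1 − 2Q = 0.816, giving −¼ ln(0.816) = 0.050835.
d = 0.279308 + 0.050835 = 0.330143.
Under a molecular clock d = 2μt, so t = d/(2μ) = 0.330143 / (2 × 2.6 × 10^-9) = 63.49 million years.

63.49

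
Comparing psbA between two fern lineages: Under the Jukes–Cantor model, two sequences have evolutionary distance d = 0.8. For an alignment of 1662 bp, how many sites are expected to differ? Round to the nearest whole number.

Invert JC69: p = (3/4)(1 − e^(−4d/3)) = 0.75 × (1 − e^(-1.066667)) = 0.75 × (1 − 0.344154) = 0.491885.
Expected differing sites = pL ≈ 0.491885 × 1662 = 817.51287 ≈ 818.

818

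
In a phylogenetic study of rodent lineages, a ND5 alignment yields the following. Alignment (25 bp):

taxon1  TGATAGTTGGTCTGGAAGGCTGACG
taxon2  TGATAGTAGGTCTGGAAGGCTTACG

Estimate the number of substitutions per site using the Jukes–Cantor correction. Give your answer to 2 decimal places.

The sequences differ at 2 of 25 sites (8, 22), so p = 2/25 = 0.08.
d = −(3/4) ln(1 − 4p/3) = −0.75 ln(1 − 0.106667) = −0.75 ln(0.893333)
  = −0.75 × (-0.112796) = 0.084597 substitutions/site.

0.08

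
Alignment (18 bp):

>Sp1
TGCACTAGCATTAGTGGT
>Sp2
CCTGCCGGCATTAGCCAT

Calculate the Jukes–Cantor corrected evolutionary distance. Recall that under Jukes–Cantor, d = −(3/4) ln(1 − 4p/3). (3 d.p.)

0.824

The sequences differ at 9 of 18 sites (1, 2, 3, 4, 6, 7, 15, 16, 17), so p = 9/18 = 0.5.
d = −(3/4) ln(1 − 4p/3) = −0.75 ln(1 − 0.666667) = −0.75 ln(0.333333)
  = −0.75 × (-1.098613) = 0.823960 substitutions/site.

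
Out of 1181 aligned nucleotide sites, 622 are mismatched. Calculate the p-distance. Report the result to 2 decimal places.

0.53

p = 622/1181 = 0.526672… ≈ 0.53 (to 2 d.p.).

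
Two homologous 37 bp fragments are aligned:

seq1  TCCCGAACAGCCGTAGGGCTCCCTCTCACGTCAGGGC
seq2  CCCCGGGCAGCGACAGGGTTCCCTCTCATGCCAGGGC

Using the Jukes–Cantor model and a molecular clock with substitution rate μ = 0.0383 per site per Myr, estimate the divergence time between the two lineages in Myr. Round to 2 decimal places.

The sequences differ at 9 of 37 sites (1, 6, 7, 12, 13, 14, 19, 29, 31), so p = 9/37 ≈ 0.243243.
d = −(3/4) ln(1 − 4p/3) = −0.75 ln(1 − 0.324324) = −0.75 ln(0.675676)
  = −0.75 × (-0.392042) = 0.294032 substitutions/site.
Under a molecular clock d = 2μt, so t = d/(2μ) = 0.294032 / (2 × 0.0383) = 3.84 Myr.

3.84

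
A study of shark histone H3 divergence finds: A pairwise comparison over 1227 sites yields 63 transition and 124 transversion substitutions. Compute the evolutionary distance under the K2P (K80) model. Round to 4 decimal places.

0.1704

P = 63/1227 ≈ 0.051345 and Q = 124/1227 ≈ 0.101059.
Under the Kimura two-parameter model, d = −½ ln(1 − 2P − Q) − ¼ ln(1 − 2Q).
1 − 2P − Q = 0.796251, giving −½ ln(0.796251) = 0.113920.
1 − 2Q = 0.797882, giving −¼ ln(0.797882) = 0.056449.
d = 0.113920 + 0.056449 = 0.170369.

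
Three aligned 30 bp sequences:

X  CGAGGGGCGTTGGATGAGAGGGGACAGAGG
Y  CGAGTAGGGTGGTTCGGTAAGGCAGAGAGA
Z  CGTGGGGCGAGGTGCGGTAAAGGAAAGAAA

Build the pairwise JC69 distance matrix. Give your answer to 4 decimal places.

X–Y: 13/30 sites differ → p ≈ 0.433333, d = −0.75 ln(1 − 0.577777) = 0.646666 ≈ 0.6467.
X–Z: 13/30 sites differ → p ≈ 0.433333, d = −0.75 ln(1 − 0.577777) = 0.646666 ≈ 0.6467.
Y–Z: 10/30 sites differ → p ≈ 0.333333, d = −0.75 ln(1 − 0.444444) = 0.440839 ≈ 0.4408.

d(X,Y) = 0.6467, d(X,Z) = 0.6467, d(Y,Z) = 0.4408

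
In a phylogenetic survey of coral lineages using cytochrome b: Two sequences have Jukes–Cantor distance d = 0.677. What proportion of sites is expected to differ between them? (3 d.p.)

p = (3/4)(1 − e^(−4d/3)) = 0.75 × (1 − e^(-0.902667)) = 0.75 × (1 − 0.405487) = 0.445885.

0.446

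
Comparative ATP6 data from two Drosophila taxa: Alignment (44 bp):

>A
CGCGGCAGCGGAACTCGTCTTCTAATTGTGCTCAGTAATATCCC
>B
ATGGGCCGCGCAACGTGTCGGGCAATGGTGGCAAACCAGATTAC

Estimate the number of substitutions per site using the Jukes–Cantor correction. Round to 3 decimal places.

0.759

The sequences differ at 21 of 44 sites, so p = 21/44 ≈ 0.477273.
d = −(3/4) ln(1 − 4p/3) = −0.75 ln(1 − 0.636364) = −0.75 ln(0.363636)
  = −0.75 × (-1.011602) = 0.758702 substitutions/site.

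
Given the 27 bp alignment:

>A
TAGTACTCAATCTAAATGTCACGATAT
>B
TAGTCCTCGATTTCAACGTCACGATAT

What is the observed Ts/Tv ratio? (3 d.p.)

1.500

Transitions are A↔G and C↔T; transversions are all other mismatches.
Transitions: 3. Transversions: 2.
R = 3/2 = 1.500.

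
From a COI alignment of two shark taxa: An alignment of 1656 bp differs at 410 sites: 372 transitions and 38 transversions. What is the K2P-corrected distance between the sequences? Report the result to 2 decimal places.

0.33

P = 372/1656 ≈ 0.224638 and Q = 38/1656 ≈ 0.022947.
Under the Kimura two-parameter model, d = −½ ln(1 − 2P − Q) − ¼ ln(1 − 2Q).
1 − 2P − Q = 0.527777, giving −½ ln(0.527777) = 0.319541.
1 − 2Q = 0.954106, giving −¼ ln(0.954106) = 0.011745.
d = 0.319541 + 0.011745 = 0.331286.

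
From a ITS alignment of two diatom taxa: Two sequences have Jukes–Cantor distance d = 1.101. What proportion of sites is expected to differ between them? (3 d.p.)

p = (3/4)(1 − e^(−4d/3)) = 0.75 × (1 − e^(-1.468)) = 0.75 × (1 − 0.230386) = 0.577211.

0.577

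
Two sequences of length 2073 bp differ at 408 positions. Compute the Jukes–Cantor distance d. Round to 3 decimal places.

p = 408/2073 ≈ 0.196816.
d = −(3/4) ln(1 − 4p/3) = −0.75 ln(1 − 0.262421) = −0.75 ln(0.737579)
  = −0.75 × (-0.304382) = 0.228287 substitutions/site.

0.228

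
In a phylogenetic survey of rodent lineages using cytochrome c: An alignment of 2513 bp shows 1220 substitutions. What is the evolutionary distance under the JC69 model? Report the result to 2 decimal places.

p = 1220/2513 ≈ 0.485476.
d = −(3/4) ln(1 − 4p/3) = −0.75 ln(1 − 0.647301) = −0.75 ln(0.352699)
  = −0.75 × (-1.042140) = 0.781605 substitutions/site.

0.78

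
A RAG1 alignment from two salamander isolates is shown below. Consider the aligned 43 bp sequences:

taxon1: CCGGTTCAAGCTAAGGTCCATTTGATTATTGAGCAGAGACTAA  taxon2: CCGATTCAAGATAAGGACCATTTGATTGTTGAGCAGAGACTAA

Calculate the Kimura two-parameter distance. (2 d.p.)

0.10

Of 43 sites, 2 differences are transitions and 2 are transversions, so P = 2/43 ≈ 0.046512 and Q = 2/43 ≈ 0.046512.
Under the Kimura two-parameter model, d = −½ ln(1 − 2P − Q) − ¼ ln(1 − 2Q).
1 − 2P − Q = 0.860464, giving −½ ln(0.860464) = 0.075142.
1 − 2Q = 0.906976, giving −¼ ln(0.906976) = 0.024410.
d = 0.075142 + 0.024410 = 0.099552.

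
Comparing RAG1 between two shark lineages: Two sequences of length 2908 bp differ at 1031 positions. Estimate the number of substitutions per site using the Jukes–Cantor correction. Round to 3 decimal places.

0.480

p = 1031/2908 ≈ 0.354539.
d = −(3/4) ln(1 − 4p/3) = −0.75 ln(1 − 0.472719) = −0.75 ln(0.527281)
  = −0.75 × (-0.640022) = 0.480017 substitutions/site.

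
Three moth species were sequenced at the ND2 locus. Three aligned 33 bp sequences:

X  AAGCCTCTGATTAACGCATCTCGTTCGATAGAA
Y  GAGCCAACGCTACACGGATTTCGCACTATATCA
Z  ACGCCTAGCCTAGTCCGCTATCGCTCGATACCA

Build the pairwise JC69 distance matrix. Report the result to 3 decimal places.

X–Y: 14/33 sites differ → p ≈ 0.424242, d = −0.75 ln(1 − 0.565656) = 0.625439 ≈ 0.625.
X–Z: 15/33 sites differ → p ≈ 0.454545, d = −0.75 ln(1 − 0.60606) = 0.698667 ≈ 0.699.
Y–Z: 13/33 sites differ → p ≈ 0.393939, d = −0.75 ln(1 − 0.525252) = 0.558728 ≈ 0.559.

d(X,Y) = 0.625, d(X,Z) = 0.699, d(Y,Z) = 0.559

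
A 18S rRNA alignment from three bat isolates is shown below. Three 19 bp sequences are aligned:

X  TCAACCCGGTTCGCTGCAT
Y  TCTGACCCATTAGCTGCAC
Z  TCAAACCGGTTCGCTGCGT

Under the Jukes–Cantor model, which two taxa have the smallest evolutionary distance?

X and Z

X–Y: 7/19 differ, p = 0.368, d = 0.507.
X–Z: 2/19 differ, p = 0.105, d = 0.113.
Y–Z: 7/19 differ, p = 0.368, d = 0.507.
The smallest distance is between X and Z.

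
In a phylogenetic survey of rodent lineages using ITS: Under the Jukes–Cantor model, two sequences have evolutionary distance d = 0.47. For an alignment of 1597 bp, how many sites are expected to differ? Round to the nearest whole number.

558

Invert JC69: p = (3/4)(1 − e^(−4d/3)) = 0.75 × (1 − e^(-0.626667)) = 0.75 × (1 − 0.534370) = 0.349223.
Expected differing sites = pL ≈ 0.349223 × 1597 = 557.709131 ≈ 558.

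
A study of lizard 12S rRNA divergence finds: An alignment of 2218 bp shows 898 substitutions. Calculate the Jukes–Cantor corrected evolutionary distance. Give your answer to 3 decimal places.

0.582

p = 898/2218 ≈ 0.404869.
d = −(3/4) ln(1 − 4p/3) = −0.75 ln(1 − 0.539825) = −0.75 ln(0.460175)
  = −0.75 × (-0.776148) = 0.582111 substitutions/site.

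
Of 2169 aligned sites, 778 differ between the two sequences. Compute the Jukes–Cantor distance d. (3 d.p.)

0.488

p = 778/2169 ≈ 0.358691.
d = −(3/4) ln(1 − 4p/3) = −0.75 ln(1 − 0.478255) = −0.75 ln(0.521745)
  = −0.75 × (-0.650576) = 0.487932 substitutions/site.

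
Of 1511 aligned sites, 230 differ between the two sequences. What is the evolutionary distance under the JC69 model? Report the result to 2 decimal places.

0.17

p = 230/1511 ≈ 0.152217.
d = −(3/4) ln(1 − 4p/3) = −0.75 ln(1 − 0.202956) = −0.75 ln(0.797044)
  = −0.75 × (-0.226845) = 0.170134 substitutions/site.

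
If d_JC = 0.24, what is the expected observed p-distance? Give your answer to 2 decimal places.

0.21

p = (3/4)(1 − e^(−4d/3)) = 0.75 × (1 − e^(-0.32)) = 0.75 × (1 − 0.726149) = 0.205388.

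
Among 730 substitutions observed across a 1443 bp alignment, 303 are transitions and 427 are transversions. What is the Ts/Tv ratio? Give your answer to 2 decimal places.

0.71

R = 303/427 = 0.709601… ≈ 0.71 (to 2 d.p.).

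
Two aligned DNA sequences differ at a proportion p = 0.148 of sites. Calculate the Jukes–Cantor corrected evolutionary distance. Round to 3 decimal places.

d = −(3/4) ln(1 − 4p/3) = −0.75 ln(1 − 0.197333) = −0.75 ln(0.802667)
  = −0.75 × (-0.219815) = 0.164861 substitutions/site.

0.165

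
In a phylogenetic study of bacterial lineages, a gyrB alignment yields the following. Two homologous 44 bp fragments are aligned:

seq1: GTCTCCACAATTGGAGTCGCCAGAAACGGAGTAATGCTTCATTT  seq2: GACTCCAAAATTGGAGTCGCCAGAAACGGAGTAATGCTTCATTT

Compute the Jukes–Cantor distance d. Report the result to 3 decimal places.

The sequences differ at 2 of 44 sites (2, 8), so p = 2/44 ≈ 0.045455.
d = −(3/4) ln(1 − 4p/3) = −0.75 ln(1 − 0.060607) = −0.75 ln(0.939393)
  = −0.75 × (-0.062521) = 0.046891 substitutions/site.

0.047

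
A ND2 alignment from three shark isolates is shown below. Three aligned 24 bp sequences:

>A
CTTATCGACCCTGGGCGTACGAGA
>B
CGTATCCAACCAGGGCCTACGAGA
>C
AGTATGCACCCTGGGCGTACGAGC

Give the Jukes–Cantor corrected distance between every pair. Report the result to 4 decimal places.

d(A,B) = 0.2441, d(A,C) = 0.2441, d(B,C) = 0.3041

A–B: 5/24 sites differ → p ≈ 0.208333, d = −0.75 ln(1 − 0.277777) = 0.244066 ≈ 0.2441.
A–C: 5/24 sites differ → p ≈ 0.208333, d = −0.75 ln(1 − 0.277777) = 0.244066 ≈ 0.2441.
B–C: 6/24 sites differ → p = 0.25, d = −0.75 ln(1 − 0.333333) = 0.304098 ≈ 0.3041.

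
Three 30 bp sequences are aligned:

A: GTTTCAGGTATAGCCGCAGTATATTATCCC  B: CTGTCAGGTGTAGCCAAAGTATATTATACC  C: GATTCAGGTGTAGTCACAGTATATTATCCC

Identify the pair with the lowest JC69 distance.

A–B: 6/30 differ, p = 0.200, d = 0.233.
A–C: 4/30 differ, p = 0.133, d = 0.147.
B–C: 6/30 differ, p = 0.200, d = 0.233.
The smallest distance is between A and C.

A and C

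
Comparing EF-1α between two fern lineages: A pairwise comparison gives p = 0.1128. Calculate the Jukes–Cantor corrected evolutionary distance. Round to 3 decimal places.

d = −(3/4) ln(1 − 4p/3) = −0.75 ln(1 − 0.1504) = −0.75 ln(0.8496)
  = −0.75 × (-0.162990) = 0.122243 substitutions/site.

0.122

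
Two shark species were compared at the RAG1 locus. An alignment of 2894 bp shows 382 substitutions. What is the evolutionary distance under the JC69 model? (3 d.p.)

0.145

p = 382/2894 ≈ 0.131997.
d = −(3/4) ln(1 − 4p/3) = −0.75 ln(1 − 0.175996) = −0.75 ln(0.824004)
  = −0.75 × (-0.193580) = 0.145185 substitutions/site.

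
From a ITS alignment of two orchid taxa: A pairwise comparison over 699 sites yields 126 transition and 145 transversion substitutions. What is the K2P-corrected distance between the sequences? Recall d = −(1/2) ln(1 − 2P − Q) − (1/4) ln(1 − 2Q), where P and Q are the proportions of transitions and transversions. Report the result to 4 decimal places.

0.5536

P = 126/699 ≈ 0.180258 and Q = 145/699 ≈ 0.207439.
Under the Kimura two-parameter model, d = −½ ln(1 − 2P − Q) − ¼ ln(1 − 2Q).
1 − 2P − Q = 0.432045, giving −½ ln(0.432045) = 0.419613.
1 − 2Q = 0.585122, giving −¼ ln(0.585122) = 0.133984.
d = 0.419613 + 0.133984 = 0.553597.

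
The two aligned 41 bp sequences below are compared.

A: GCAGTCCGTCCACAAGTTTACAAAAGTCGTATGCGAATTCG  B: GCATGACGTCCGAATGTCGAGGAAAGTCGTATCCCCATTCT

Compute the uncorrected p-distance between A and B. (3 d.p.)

0.341

The sequences differ at 14 of 41 positions.
p = 14/41 = 0.341463… ≈ 0.341 (to 3 d.p.).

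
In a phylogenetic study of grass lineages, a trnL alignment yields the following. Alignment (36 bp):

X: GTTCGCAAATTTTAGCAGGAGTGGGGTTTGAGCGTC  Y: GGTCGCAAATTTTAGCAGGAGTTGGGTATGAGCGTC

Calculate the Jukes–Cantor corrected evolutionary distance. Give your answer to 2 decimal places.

The sequences differ at 3 of 36 sites (2, 23, 28), so p = 3/36 ≈ 0.083333.
d = −(3/4) ln(1 − 4p/3) = −0.75 ln(1 − 0.111111) = −0.75 ln(0.888889)
  = −0.75 × (-0.117783) = 0.088337 substitutions/site.

0.09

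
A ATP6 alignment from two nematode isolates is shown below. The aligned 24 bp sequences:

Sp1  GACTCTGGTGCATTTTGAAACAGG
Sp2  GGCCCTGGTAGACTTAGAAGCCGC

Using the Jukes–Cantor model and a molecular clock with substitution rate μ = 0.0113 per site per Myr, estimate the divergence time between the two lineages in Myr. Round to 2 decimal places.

The sequences differ at 9 of 24 sites (2, 4, 10, 11, 13, 16, 20, 22, 24), so p = 9/24 = 0.375.
d = −(3/4) ln(1 − 4p/3) = −0.75 ln(1 − 0.5) = −0.75 ln(0.5)
  = −0.75 × (-0.693147) = 0.519860 substitutions/site.
Under a molecular clock d = 2μt, so t = d/(2μ) = 0.519860 / (2 × 0.0113) = 23.00 Myr.

23.00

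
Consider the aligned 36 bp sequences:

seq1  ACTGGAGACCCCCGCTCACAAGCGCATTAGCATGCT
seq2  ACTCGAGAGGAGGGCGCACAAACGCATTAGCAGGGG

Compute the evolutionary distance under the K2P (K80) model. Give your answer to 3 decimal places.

0.405

Of 36 sites, 1 differences are transitions and 10 are transversions, so P = 1/36 ≈ 0.027778 and Q = 10/36 ≈ 0.277778.
Under the Kimura two-parameter model, d = −½ ln(1 − 2P − Q) − ¼ ln(1 − 2Q).
1 − 2P − Q = 0.666666, giving −½ ln(0.666666) = 0.202733.
1 − 2Q = 0.444444, giving −¼ ln(0.444444) = 0.202733.
d = 0.202733 + 0.202733 = 0.405466.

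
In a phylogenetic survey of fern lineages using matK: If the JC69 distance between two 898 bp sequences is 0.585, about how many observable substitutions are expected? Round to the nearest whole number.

365

Invert JC69: p = (3/4)(1 − e^(−4d/3)) = 0.75 × (1 − e^(-0.78)) = 0.75 × (1 − 0.458406) = 0.406196.
Expected differing sites = pL ≈ 0.406196 × 898 = 364.764008 ≈ 365.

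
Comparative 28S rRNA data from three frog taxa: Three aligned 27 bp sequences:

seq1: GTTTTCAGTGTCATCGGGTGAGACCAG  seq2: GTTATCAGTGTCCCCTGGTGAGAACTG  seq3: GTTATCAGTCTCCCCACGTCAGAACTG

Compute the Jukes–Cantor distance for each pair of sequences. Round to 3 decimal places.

d(seq1,seq2) = 0.264, d(seq1,seq3) = 0.441, d(seq2,seq3) = 0.165

seq1–seq2: 6/27 sites differ → p ≈ 0.222222, d = −0.75 ln(1 − 0.296296) = 0.263548 ≈ 0.264.
seq1–seq3: 9/27 sites differ → p ≈ 0.333333, d = −0.75 ln(1 − 0.444444) = 0.440839 ≈ 0.441.
seq2–seq3: 4/27 sites differ → p ≈ 0.148148, d = −0.75 ln(1 − 0.197531) = 0.165047 ≈ 0.165.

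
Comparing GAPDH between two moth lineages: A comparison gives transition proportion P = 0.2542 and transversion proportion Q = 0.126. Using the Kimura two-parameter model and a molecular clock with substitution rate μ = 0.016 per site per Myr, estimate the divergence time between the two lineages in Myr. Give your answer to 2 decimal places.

Under the Kimura two-parameter model, d = −½ ln(1 − 2P − Q) − ¼ ln(1 − 2Q).
1 − 2P − Q = 0.3656, giving −½ ln(0.3656) = 0.503108.
1 − 2Q = 0.748, giving −¼ ln(0.748) = 0.072588.
d = 0.503108 + 0.072588 = 0.575696.
Under a molecular clock d = 2μt, so t = d/(2μ) = 0.575696 / (2 × 0.016) = 17.99 Myr.

17.99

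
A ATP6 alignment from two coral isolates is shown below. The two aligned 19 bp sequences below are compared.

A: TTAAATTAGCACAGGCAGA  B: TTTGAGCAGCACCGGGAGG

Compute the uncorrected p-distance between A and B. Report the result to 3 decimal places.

The sequences differ at 7 of 19 positions (sites 3, 4, 6, 7, 13, 16, 19).
p = 7/19 = 0.368421… ≈ 0.368 (to 3 d.p.).

0.368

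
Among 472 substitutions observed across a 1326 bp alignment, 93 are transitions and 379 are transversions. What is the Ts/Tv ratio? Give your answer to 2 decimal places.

0.25

R = 93/379 = 0.245382… ≈ 0.25 (to 2 d.p.).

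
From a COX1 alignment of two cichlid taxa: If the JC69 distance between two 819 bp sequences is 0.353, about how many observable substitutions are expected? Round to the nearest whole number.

231

Invert JC69: p = (3/4)(1 − e^(−4d/3)) = 0.75 × (1 − e^(-0.470667)) = 0.75 × (1 − 0.624586) = 0.281561.
Expected differing sites = pL ≈ 0.281561 × 819 = 230.598459 ≈ 231.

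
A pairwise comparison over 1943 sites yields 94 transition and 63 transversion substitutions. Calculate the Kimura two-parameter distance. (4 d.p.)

0.0859

P = 94/1943 ≈ 0.048379 and Q = 63/1943 ≈ 0.032424.
Under the Kimura two-parameter model, d = −½ ln(1 − 2P − Q) − ¼ ln(1 − 2Q).
1 − 2P − Q = 0.870818, giving −½ ln(0.870818) = 0.069161.
1 − 2Q = 0.935152, giving −¼ ln(0.935152) = 0.016762.
d = 0.069161 + 0.016762 = 0.085923.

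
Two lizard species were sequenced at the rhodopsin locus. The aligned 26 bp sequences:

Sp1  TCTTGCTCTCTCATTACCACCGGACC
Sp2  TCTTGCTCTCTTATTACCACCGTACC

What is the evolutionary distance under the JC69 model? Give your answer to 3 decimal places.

The sequences differ at 2 of 26 sites (12, 23), so p = 2/26 ≈ 0.076923.
d = −(3/4) ln(1 − 4p/3) = −0.75 ln(1 − 0.102564) = −0.75 ln(0.897436)
  = −0.75 × (-0.108213) = 0.081160 substitutions/site.

0.081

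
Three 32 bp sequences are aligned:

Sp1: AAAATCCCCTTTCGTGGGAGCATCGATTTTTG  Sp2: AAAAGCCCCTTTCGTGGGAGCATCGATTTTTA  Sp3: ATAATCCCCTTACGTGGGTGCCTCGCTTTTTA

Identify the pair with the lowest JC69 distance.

Sp1–Sp2: 2/32 differ, p = 0.063, d = 0.065.
Sp1–Sp3: 6/32 differ, p = 0.188, d = 0.216.
Sp2–Sp3: 6/32 differ, p = 0.188, d = 0.216.
The smallest distance is between Sp1 and Sp2.

Sp1 and Sp2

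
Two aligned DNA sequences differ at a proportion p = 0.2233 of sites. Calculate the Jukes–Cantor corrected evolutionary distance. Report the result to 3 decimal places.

d = −(3/4) ln(1 − 4p/3) = −0.75 ln(1 − 0.297733) = −0.75 ln(0.702267)
  = −0.75 × (-0.353442) = 0.265082 substitutions/site.

0.265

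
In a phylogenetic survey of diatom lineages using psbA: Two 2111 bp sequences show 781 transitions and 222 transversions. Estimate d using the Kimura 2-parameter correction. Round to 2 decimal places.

P = 781/2111 ≈ 0.369967 and Q = 222/2111 ≈ 0.105163.
Under the Kimura two-parameter model, d = −½ ln(1 − 2P − Q) − ¼ ln(1 − 2Q).
1 − 2P − Q = 0.154903, giving −½ ln(0.154903) = 0.932478.
1 − 2Q = 0.789674, giving −¼ ln(0.789674) = 0.059034.
d = 0.932478 + 0.059034 = 0.991512.

0.99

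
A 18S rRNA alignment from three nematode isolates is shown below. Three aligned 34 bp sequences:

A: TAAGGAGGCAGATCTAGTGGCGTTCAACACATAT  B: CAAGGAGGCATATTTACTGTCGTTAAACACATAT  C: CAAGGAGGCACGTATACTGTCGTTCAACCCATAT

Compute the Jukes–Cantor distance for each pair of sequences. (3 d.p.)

d(A,B) = 0.201, d(A,C) = 0.241, d(B,C) = 0.164

A–B: 6/34 sites differ → p ≈ 0.176471, d = −0.75 ln(1 − 0.235295) = 0.201199 ≈ 0.201.
A–C: 7/34 sites differ → p ≈ 0.205882, d = −0.75 ln(1 − 0.274509) = 0.240680 ≈ 0.241.
B–C: 5/34 sites differ → p ≈ 0.147059, d = −0.75 ln(1 − 0.196079) = 0.163691 ≈ 0.164.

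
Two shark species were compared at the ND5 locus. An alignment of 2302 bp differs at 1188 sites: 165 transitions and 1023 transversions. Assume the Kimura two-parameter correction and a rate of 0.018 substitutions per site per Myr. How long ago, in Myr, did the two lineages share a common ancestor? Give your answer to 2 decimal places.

P = 165/2302 ≈ 0.071677 and Q = 1023/2302 ≈ 0.444396.
Under the Kimura two-parameter model, d = −½ ln(1 − 2P − Q) − ¼ ln(1 − 2Q).
1 − 2P − Q = 0.41225, giving −½ ln(0.41225) = 0.443063.
1 − 2Q = 0.111208, giving −¼ ln(0.111208) = 0.549088.
d = 0.443063 + 0.549088 = 0.992151.
Under a molecular clock d = 2μt, so t = d/(2μ) = 0.992151 / (2 × 0.018) = 27.56 Myr.

27.56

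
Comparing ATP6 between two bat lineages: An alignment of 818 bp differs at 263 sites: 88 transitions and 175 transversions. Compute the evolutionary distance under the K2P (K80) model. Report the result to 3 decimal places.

0.420

P = 88/818 ≈ 0.107579 and Q = 175/818 ≈ 0.213936.
Under the Kimura two-parameter model, d = −½ ln(1 − 2P − Q) − ¼ ln(1 − 2Q).
1 − 2P − Q = 0.570906, giving −½ ln(0.570906) = 0.280265.
1 − 2Q = 0.572128, giving −¼ ln(0.572128) = 0.139598.
d = 0.280265 + 0.139598 = 0.419863.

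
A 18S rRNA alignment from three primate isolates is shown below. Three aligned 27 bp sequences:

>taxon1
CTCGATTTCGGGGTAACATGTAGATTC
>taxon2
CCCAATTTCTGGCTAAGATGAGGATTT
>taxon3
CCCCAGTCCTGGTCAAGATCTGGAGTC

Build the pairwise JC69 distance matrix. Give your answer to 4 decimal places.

taxon1–taxon2: 8/27 sites differ → p ≈ 0.296296, d = −0.75 ln(1 − 0.395061) = 0.376971 ≈ 0.3770.
taxon1–taxon3: 11/27 sites differ → p ≈ 0.407407, d = −0.75 ln(1 − 0.543209) = 0.587647 ≈ 0.5876.
taxon2–taxon3: 9/27 sites differ → p ≈ 0.333333, d = −0.75 ln(1 − 0.444444) = 0.440839 ≈ 0.4408.

d(taxon1,taxon2) = 0.3770, d(taxon1,taxon3) = 0.5876, d(taxon2,taxon3) = 0.4408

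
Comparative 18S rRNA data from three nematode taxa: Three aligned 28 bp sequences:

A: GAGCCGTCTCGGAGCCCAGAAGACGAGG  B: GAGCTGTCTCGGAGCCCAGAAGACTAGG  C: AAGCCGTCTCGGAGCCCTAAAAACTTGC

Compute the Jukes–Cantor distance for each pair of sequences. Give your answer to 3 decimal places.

d(A,B) = 0.075, d(A,C) = 0.304, d(B,C) = 0.304

A–B: 2/28 sites differ → p ≈ 0.071429, d = −0.75 ln(1 − 0.095239) = 0.075063 ≈ 0.075.
A–C: 7/28 sites differ → p = 0.25, d = −0.75 ln(1 − 0.333333) = 0.304098 ≈ 0.304.
B–C: 7/28 sites differ → p = 0.25, d = −0.75 ln(1 − 0.333333) = 0.304098 ≈ 0.304.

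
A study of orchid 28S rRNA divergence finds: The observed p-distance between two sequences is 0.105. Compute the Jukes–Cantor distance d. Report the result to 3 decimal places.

0.113

d = −(3/4) ln(1 − 4p/3) = −0.75 ln(1 − 0.14) = −0.75 ln(0.86)
  = −0.75 × (-0.150823) = 0.113117 substitutions/site.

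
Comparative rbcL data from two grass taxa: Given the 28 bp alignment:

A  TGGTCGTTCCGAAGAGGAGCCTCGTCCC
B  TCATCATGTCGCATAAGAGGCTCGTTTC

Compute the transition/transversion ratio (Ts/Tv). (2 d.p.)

Transitions are A↔G and C↔T; transversions are all other mismatches.
Transitions: 6. Transversions: 5.
R = 6/5 = 1.20.

1.20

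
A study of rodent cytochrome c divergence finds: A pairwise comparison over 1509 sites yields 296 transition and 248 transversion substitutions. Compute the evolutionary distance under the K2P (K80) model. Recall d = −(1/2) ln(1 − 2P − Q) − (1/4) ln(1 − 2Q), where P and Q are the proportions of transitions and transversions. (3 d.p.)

0.506

P = 296/1509 ≈ 0.196156 and Q = 248/1509 ≈ 0.164347.
Under the Kimura two-parameter model, d = −½ ln(1 − 2P − Q) − ¼ ln(1 − 2Q).
1 − 2P − Q = 0.443341, giving −½ ln(0.443341) = 0.406708.
1 − 2Q = 0.671306, giving −¼ ln(0.671306) = 0.099633.
d = 0.406708 + 0.099633 = 0.506341.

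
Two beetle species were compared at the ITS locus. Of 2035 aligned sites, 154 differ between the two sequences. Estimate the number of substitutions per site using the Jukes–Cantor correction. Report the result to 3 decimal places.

0.080

p = 154/2035 ≈ 0.075676.
d = −(3/4) ln(1 − 4p/3) = −0.75 ln(1 − 0.100901) = −0.75 ln(0.899099)
  = −0.75 × (-0.106362) = 0.079772 substitutions/site.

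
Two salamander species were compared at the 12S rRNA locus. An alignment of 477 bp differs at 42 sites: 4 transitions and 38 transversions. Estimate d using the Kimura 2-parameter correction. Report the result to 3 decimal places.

P = 4/477 ≈ 0.008386 and Q = 38/477 ≈ 0.079665.
Under the Kimura two-parameter model, d = −½ ln(1 − 2P − Q) − ¼ ln(1 − 2Q).
1 − 2P − Q = 0.903563, giving −½ ln(0.903563) = 0.050705.
1 − 2Q = 0.84067, giving −¼ ln(0.84067) = 0.043389.
d = 0.050705 + 0.043389 = 0.094094.

0.094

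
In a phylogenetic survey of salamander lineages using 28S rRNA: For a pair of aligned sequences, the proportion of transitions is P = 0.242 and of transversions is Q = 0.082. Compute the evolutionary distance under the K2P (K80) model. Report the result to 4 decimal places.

0.4621

Under the Kimura two-parameter model, d = −½ ln(1 − 2P − Q) − ¼ ln(1 − 2Q).
1 − 2P − Q = 0.434, giving −½ ln(0.434) = 0.417355.
1 − 2Q = 0.836, giving −¼ ln(0.836) = 0.044782.
d = 0.417355 + 0.044782 = 0.462137.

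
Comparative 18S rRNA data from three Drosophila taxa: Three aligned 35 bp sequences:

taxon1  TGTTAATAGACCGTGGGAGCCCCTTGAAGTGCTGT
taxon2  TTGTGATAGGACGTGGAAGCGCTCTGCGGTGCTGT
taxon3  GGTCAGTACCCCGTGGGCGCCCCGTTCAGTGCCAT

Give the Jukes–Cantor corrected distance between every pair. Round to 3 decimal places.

taxon1–taxon2: 11/35 sites differ → p ≈ 0.314286, d = −0.75 ln(1 − 0.419048) = 0.407315 ≈ 0.407.
taxon1–taxon3: 11/35 sites differ → p ≈ 0.314286, d = −0.75 ln(1 − 0.419048) = 0.407315 ≈ 0.407.
taxon2–taxon3: 18/35 sites differ → p ≈ 0.514286, d = −0.75 ln(1 − 0.685715) = 0.868091 ≈ 0.868.

d(taxon1,taxon2) = 0.407, d(taxon1,taxon3) = 0.407, d(taxon2,taxon3) = 0.868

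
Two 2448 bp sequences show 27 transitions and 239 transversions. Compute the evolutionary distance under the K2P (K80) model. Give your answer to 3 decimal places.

P = 27/2448 ≈ 0.011029 and Q = 239/2448 ≈ 0.097631.
Under the Kimura two-parameter model, d = −½ ln(1 − 2P − Q) − ¼ ln(1 − 2Q).
1 − 2P − Q = 0.880311, giving −½ ln(0.880311) = 0.063740.
1 − 2Q = 0.804738, giving −¼ ln(0.804738) = 0.054310.
d = 0.063740 + 0.054310 = 0.118050.

0.118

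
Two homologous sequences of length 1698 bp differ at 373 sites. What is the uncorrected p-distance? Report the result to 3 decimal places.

0.220

p = 373/1698 = 0.219670… ≈ 0.220 (to 3 d.p.).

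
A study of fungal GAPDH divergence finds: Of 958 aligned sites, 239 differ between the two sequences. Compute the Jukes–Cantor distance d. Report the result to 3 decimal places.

p = 239/958 ≈ 0.249478.
d = −(3/4) ln(1 − 4p/3) = −0.75 ln(1 − 0.332637) = −0.75 ln(0.667363)
  = −0.75 × (-0.404421) = 0.303316 substitutions/site.

0.303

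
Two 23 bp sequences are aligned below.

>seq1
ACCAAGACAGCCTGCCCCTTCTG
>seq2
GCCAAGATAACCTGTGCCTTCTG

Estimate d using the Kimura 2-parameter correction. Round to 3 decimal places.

0.271

Of 23 sites, 4 differences are transitions and 1 are transversions, so P = 4/23 ≈ 0.173913 and Q = 1/23 ≈ 0.043478.
Under the Kimura two-parameter model, d = −½ ln(1 − 2P − Q) − ¼ ln(1 − 2Q).
1 − 2P − Q = 0.608696, giving −½ ln(0.608696) = 0.248218.
1 − 2Q = 0.913044, giving −¼ ln(0.913044) = 0.022743.
d = 0.248218 + 0.022743 = 0.270961.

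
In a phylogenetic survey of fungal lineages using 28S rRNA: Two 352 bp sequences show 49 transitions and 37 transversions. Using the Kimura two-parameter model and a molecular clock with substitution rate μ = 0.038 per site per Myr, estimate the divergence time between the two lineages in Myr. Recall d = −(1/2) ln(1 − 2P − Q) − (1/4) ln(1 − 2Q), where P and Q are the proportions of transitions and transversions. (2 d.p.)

P = 49/352 ≈ 0.139205 and Q = 37/352 ≈ 0.105114.
Under the Kimura two-parameter model, d = −½ ln(1 − 2P − Q) − ¼ ln(1 − 2Q).
1 − 2P − Q = 0.616476, giving −½ ln(0.616476) = 0.241868.
1 − 2Q = 0.789772, giving −¼ ln(0.789772) = 0.059003.
d = 0.241868 + 0.059003 = 0.300871.
Under a molecular clock d = 2μt, so t = d/(2μ) = 0.300871 / (2 × 0.038) = 3.96 Myr.

3.96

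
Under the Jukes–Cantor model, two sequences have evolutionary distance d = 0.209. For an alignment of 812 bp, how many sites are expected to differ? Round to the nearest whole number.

Invert JC69: p = (3/4)(1 − e^(−4d/3)) = 0.75 × (1 − e^(-0.278667)) = 0.75 × (1 − 0.756792) = 0.182406.
Expected differing sites = pL ≈ 0.182406 × 812 = 148.113672 ≈ 148.

148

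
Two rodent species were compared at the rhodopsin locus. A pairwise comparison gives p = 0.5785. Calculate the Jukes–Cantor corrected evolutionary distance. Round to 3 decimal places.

d = −(3/4) ln(1 − 4p/3) = −0.75 ln(1 − 0.771333) = −0.75 ln(0.228667)
  = −0.75 × (-1.475488) = 1.106616 substitutions/site.

1.107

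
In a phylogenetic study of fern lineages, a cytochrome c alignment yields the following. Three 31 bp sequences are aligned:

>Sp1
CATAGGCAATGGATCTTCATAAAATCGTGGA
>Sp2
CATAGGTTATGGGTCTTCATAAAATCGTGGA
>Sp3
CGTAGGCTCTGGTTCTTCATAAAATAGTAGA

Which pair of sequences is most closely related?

Sp1 and Sp2

Sp1–Sp2: 3/31 differ, p = 0.097, d = 0.104.
Sp1–Sp3: 6/31 differ, p = 0.194, d = 0.224.
Sp2–Sp3: 6/31 differ, p = 0.194, d = 0.224.
The smallest distance is between Sp1 and Sp2.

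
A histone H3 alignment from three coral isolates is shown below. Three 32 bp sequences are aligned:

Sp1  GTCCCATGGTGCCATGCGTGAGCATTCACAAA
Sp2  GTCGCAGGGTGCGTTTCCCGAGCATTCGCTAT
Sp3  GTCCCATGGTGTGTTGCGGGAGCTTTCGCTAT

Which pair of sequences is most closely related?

Sp1–Sp2: 10/32 differ, p = 0.313, d = 0.404.
Sp1–Sp3: 8/32 differ, p = 0.250, d = 0.304.
Sp2–Sp3: 7/32 differ, p = 0.219, d = 0.259.
The smallest distance is between Sp2 and Sp3.

Sp2 and Sp3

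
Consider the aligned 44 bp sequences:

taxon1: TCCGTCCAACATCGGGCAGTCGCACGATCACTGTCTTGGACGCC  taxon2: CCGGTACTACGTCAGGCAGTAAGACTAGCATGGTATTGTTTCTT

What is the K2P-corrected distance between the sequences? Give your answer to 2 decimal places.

Of 44 sites, 8 differences are transitions and 12 are transversions, so P = 8/44 ≈ 0.181818 and Q = 12/44 ≈ 0.272727.
Under the Kimura two-parameter model, d = −½ ln(1 − 2P − Q) − ¼ ln(1 − 2Q).
1 − 2P − Q = 0.363637, giving −½ ln(0.363637) = 0.505800.
1 − 2Q = 0.454546, giving −¼ ln(0.454546) = 0.197114.
d = 0.505800 + 0.197114 = 0.702914.

0.70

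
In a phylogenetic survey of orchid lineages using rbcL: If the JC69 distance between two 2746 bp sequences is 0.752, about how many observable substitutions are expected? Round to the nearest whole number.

Invert JC69: p = (3/4)(1 − e^(−4d/3)) = 0.75 × (1 − e^(-1.002667)) = 0.75 × (1 − 0.366900) = 0.474825.
Expected differing sites = pL ≈ 0.474825 × 2746 = 1303.86945 ≈ 1304.

1304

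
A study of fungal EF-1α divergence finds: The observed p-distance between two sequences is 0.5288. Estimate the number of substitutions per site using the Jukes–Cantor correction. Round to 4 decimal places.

0.9158

d = −(3/4) ln(1 − 4p/3) = −0.75 ln(1 − 0.705067) = −0.75 ln(0.294933)
  = −0.75 × (-1.221007) = 0.915755 substitutions/site.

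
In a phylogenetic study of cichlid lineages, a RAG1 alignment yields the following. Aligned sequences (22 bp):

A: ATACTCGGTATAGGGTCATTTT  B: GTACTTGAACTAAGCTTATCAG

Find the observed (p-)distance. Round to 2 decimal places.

The sequences differ at 11 of 22 positions.
p = 11/22 = 0.50.

0.50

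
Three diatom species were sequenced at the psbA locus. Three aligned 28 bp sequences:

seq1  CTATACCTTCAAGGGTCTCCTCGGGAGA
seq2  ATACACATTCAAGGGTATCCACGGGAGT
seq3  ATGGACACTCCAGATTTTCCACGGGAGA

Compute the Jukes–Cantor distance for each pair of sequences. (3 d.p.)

d(seq1,seq2) = 0.252, d(seq1,seq3) = 0.485, d(seq2,seq3) = 0.360

seq1–seq2: 6/28 sites differ → p ≈ 0.214286, d = −0.75 ln(1 − 0.285715) = 0.252355 ≈ 0.252.
seq1–seq3: 10/28 sites differ → p ≈ 0.357143, d = −0.75 ln(1 − 0.476191) = 0.484971 ≈ 0.485.
seq2–seq3: 8/28 sites differ → p ≈ 0.285714, d = −0.75 ln(1 − 0.380952) = 0.359679 ≈ 0.360.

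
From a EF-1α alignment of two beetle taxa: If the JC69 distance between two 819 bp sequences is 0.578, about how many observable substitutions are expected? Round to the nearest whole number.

330

Invert JC69: p = (3/4)(1 − e^(−4d/3)) = 0.75 × (1 − e^(-0.770667)) = 0.75 × (1 − 0.462704) = 0.402972.
Expected differing sites = pL ≈ 0.402972 × 819 = 330.034068 ≈ 330.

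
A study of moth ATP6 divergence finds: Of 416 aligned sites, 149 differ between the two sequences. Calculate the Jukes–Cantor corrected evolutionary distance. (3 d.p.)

p = 149/416 ≈ 0.358173.
d = −(3/4) ln(1 − 4p/3) = −0.75 ln(1 − 0.477564) = −0.75 ln(0.522436)
  = −0.75 × (-0.649253) = 0.486940 substitutions/site.

0.487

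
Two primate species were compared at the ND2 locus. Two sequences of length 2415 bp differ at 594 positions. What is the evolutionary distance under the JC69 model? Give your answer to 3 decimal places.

0.298

p = 594/2415 ≈ 0.245963.
d = −(3/4) ln(1 − 4p/3) = −0.75 ln(1 − 0.327951) = −0.75 ln(0.672049)
  = −0.75 × (-0.397424) = 0.298068 substitutions/site.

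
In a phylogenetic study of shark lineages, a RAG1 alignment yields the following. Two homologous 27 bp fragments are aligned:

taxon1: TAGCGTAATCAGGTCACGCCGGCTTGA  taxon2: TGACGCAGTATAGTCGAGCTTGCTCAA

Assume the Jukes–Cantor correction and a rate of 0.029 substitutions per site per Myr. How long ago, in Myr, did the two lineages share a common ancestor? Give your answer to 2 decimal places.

The sequences differ at 13 of 27 sites, so p = 13/27 ≈ 0.481481.
d = −(3/4) ln(1 − 4p/3) = −0.75 ln(1 − 0.641975) = −0.75 ln(0.358025)
  = −0.75 × (-1.027152) = 0.770364 substitutions/site.
Under a molecular clock d = 2μt, so t = d/(2μ) = 0.770364 / (2 × 0.029) = 13.28 Myr.

13.28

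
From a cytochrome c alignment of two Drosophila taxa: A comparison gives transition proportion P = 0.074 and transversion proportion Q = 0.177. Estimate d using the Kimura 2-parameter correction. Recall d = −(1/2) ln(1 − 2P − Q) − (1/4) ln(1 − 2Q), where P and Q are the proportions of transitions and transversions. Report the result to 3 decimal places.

Under the Kimura two-parameter model, d = −½ ln(1 − 2P − Q) − ¼ ln(1 − 2Q).
1 − 2P − Q = 0.675, giving −½ ln(0.675) = 0.196521.
1 − 2Q = 0.646, giving −¼ ln(0.646) = 0.109239.
d = 0.196521 + 0.109239 = 0.305760.

0.306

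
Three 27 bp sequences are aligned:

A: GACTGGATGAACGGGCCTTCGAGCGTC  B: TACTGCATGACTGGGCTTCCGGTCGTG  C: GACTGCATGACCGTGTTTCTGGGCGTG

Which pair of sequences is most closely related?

B and C

A–B: 9/27 differ, p = 0.333, d = 0.441.
A–C: 9/27 differ, p = 0.333, d = 0.441.
B–C: 6/27 differ, p = 0.222, d = 0.264.
The smallest distance is between B and C.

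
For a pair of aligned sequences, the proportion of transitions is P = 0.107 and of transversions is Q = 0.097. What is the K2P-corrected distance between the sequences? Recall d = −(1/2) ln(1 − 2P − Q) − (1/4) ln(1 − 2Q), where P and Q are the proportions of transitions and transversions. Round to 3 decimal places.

Under the Kimura two-parameter model, d = −½ ln(1 − 2P − Q) − ¼ ln(1 − 2Q).
1 − 2P − Q = 0.689, giving −½ ln(0.689) = 0.186257.
1 − 2Q = 0.806, giving −¼ ln(0.806) = 0.053918.
d = 0.186257 + 0.053918 = 0.240175.

0.240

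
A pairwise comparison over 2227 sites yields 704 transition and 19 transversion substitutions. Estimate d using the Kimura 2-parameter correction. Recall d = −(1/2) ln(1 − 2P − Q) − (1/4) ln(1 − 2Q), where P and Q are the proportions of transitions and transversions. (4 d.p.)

0.5162

P = 704/2227 ≈ 0.31612 and Q = 19/2227 ≈ 0.008532.
Under the Kimura two-parameter model, d = −½ ln(1 − 2P − Q) − ¼ ln(1 − 2Q).
1 − 2P − Q = 0.359228, giving −½ ln(0.359228) = 0.511899.
1 − 2Q = 0.982936, giving −¼ ln(0.982936) = 0.004303.
d = 0.511899 + 0.004303 = 0.516202.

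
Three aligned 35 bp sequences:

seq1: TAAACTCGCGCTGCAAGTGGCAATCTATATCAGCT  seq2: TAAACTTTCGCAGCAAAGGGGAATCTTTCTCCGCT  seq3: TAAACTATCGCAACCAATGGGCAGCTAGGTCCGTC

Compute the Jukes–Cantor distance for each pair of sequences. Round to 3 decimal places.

d(seq1,seq2) = 0.315, d(seq1,seq3) = 0.572, d(seq2,seq3) = 0.407

seq1–seq2: 9/35 sites differ → p ≈ 0.257143, d = −0.75 ln(1 − 0.342857) = 0.314890 ≈ 0.315.
seq1–seq3: 14/35 sites differ → p = 0.4, d = −0.75 ln(1 − 0.533333) = 0.571605 ≈ 0.572.
seq2–seq3: 11/35 sites differ → p ≈ 0.314286, d = −0.75 ln(1 − 0.419048) = 0.407315 ≈ 0.407.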